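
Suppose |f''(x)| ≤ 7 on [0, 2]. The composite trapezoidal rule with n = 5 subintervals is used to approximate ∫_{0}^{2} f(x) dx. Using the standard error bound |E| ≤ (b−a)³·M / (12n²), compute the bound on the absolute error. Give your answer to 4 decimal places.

|E| ≤ (2)³·7 / (12·5²) = 56/300 = 0.1867.

0.1867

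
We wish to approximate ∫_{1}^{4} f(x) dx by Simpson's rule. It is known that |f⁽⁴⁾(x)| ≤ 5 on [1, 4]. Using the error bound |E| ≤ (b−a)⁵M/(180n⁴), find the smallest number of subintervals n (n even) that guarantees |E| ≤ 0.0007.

10

Need 1215/(180n⁴) ≤ 0.0007.
n⁴ ≥ 1215/(180·0.0007) = 9642.86 ⇒ n ≥ 9.9095, so the smallest even n is 10. (n must be even for Simpson's rule.)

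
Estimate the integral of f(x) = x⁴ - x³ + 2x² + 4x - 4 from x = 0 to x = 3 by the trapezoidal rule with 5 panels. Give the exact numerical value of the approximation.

h = (3 − 0)/5 = 0.6.
Nodes x₀,…,x₅ = 0, 0.6, 1.2, 1.8, 2.4, 3.
f(x) = x⁴ - x³ + 2x² + 4x - 4: f₀=-4, f₁=-0.9664, f₂=4.0256, f₃=14.3456, f₄=36.4736, f₅=80.
(h/2)·[f₀ + 2f₁ + 2f₂ + 2f₃ + 2f₄ + f₅] = 0.3·(183.7568) = 55.12704.

55.12704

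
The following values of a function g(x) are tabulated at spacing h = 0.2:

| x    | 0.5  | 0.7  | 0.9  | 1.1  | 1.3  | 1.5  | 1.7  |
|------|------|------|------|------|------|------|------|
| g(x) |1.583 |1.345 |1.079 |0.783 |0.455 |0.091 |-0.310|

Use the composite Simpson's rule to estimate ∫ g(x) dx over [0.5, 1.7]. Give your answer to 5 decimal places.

h = 0.2, n = 6.
(h/3)·[y₀ + 4y₁ + 2y₂ + 4y₃ + 2y₄ + 4y₅ + y₆] = 0.066667·(13.217) = 0.88113.

0.88113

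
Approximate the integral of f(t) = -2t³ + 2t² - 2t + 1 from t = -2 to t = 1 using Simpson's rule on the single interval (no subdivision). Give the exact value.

S = (b−a)/6 · [f(-2) + 4f(-0.5) + f(1)] = 0.5·[29 + 4·2.75 + (-1)] = 19.5.

19.5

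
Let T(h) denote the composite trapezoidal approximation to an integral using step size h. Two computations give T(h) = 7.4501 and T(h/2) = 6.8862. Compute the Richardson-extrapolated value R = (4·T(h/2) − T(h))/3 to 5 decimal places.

6.69823

R = (4·T(h/2) − T(h)) / 3 = (4·6.8862 − 7.4501)/3 = (20.0947)/3 = 6.69823.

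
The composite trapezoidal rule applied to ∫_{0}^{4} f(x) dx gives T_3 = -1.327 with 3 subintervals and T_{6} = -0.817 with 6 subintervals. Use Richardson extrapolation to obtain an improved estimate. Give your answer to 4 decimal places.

-0.6470

R = (4·T_{6} − T_3) / 3 = (4·(-0.817) − (-1.327))/3 = (-1.941)/3 = -0.6470.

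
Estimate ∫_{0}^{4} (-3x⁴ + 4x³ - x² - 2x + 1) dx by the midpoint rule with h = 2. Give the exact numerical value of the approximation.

-300

h = (4 − 0)/2 = 2.
Midpoints m₁,…,m₂ = 1, 3.
f(m₁)=-1, f(m₂)=-149.
h·[f(m₁) + f(m₂)] = 2·(-150) = -300.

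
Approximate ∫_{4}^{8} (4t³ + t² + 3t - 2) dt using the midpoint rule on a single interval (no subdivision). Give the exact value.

3664

M = (b−a)·f(6) = 4·(916) = 3664.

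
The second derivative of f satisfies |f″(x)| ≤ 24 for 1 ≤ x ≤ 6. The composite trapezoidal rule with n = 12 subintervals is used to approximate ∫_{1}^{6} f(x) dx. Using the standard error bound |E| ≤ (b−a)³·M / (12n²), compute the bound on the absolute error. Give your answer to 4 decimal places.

|E| ≤ (5)³·24 / (12·12²) = 3000/1728 = 1.7361.

1.7361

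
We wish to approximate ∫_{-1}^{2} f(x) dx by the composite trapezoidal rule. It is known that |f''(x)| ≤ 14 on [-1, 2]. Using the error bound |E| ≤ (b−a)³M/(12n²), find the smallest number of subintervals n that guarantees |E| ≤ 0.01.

Need 378/(12n²) ≤ 0.01.
n² ≥ 378/(12·0.01) = 3150 ⇒ n ≥ 56.1249, so the smallest n is 57.

57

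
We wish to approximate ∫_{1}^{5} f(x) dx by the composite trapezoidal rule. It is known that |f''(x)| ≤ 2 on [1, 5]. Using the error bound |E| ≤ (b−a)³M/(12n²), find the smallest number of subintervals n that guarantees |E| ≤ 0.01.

33

Need 128/(12n²) ≤ 0.01.
n² ≥ 128/(12·0.01) = 1066.67 ⇒ n ≥ 32.6599, so the smallest n is 33.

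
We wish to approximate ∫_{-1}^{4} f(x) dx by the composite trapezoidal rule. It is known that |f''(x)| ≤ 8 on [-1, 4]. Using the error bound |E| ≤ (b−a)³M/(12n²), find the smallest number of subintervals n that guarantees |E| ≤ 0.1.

29

Need 1000/(12n²) ≤ 0.1.
n² ≥ 1000/(12·0.1) = 833.333 ⇒ n ≥ 28.8675, so the smallest n is 29.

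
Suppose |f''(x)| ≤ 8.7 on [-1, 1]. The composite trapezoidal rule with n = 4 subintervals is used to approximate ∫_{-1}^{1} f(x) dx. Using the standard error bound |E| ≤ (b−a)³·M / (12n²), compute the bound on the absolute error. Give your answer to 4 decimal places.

0.3625

|E| ≤ (2)³·8.7 / (12·4²) = 69.6/192 = 0.3625.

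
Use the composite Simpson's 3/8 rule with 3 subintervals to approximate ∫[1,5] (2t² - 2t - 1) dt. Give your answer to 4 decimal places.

54.6667

h = (5 − 1)/3 = 1.333333.
Nodes t₀,…,t₃ = 1, 2.333333, 3.666667, 5.
f(t) = 2t² - 2t - 1: f₀=-1, f₁=5.222222, f₂=18.555556, f₃=39.
(3h/8)·[f₀ + 3f₁ + 3f₂ + f₃] = 0.5·(109.333333) = 54.6667.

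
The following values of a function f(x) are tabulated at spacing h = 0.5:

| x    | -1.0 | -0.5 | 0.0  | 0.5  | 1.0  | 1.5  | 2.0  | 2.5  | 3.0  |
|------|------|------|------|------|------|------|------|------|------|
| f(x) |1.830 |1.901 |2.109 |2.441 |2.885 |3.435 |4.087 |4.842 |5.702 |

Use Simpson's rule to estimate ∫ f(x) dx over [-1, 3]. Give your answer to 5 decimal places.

12.69500

h = 0.5, n = 8.
(h/3)·[y₀ + 4y₁ + 2y₂ + 4y₃ + 2y₄ + 4y₅ + 2y₆ + 4y₇ + y₈] = 0.166667·(76.170) = 12.69500.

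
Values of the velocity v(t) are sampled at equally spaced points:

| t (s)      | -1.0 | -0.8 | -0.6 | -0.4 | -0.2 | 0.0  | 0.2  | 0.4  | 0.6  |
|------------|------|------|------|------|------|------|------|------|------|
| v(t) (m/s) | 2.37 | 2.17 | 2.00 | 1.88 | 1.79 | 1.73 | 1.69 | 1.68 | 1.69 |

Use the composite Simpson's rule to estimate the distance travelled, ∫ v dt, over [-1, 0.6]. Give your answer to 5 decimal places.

h = 0.2, n = 8.
(h/3)·[y₀ + 4y₁ + 2y₂ + 4y₃ + 2y₄ + 4y₅ + 2y₆ + 4y₇ + y₈] = 0.066667·(44.86) = 2.99067.

2.99067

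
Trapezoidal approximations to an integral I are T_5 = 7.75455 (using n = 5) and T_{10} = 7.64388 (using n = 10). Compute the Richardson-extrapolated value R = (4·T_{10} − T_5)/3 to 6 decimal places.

7.606990

R = (4·T_{10} − T_5) / 3 = (4·7.64388 − 7.75455)/3 = (22.82097)/3 = 7.606990.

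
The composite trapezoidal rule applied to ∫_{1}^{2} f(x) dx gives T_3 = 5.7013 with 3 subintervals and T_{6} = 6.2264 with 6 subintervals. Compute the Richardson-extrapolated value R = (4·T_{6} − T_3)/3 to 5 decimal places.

R = (4·T_{6} − T_3) / 3 = (4·6.2264 − 5.7013)/3 = (19.2043)/3 = 6.40143.

6.40143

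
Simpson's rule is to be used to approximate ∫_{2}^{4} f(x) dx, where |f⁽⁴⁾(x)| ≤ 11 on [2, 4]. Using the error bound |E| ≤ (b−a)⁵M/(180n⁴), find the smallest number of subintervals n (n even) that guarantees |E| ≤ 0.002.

6

Need 352/(180n⁴) ≤ 0.002.
n⁴ ≥ 352/(180·0.002) = 977.778 ⇒ n ≥ 5.5919, so the smallest even n is 6. (n must be even for Simpson's rule.)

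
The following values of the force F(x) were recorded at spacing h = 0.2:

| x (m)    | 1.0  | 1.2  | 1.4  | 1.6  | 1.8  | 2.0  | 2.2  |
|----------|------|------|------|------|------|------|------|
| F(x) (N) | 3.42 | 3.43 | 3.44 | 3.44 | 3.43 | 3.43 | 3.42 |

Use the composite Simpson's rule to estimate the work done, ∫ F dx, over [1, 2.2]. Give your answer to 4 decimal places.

h = 0.2, n = 6.
(h/3)·[y₀ + 4y₁ + 2y₂ + 4y₃ + 2y₄ + 4y₅ + y₆] = 0.066667·(61.78) = 4.1187.

4.1187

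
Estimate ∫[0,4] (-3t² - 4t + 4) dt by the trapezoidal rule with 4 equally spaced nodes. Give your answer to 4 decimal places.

h = (4 − 0)/3 = 1.333333.
Nodes t₀,…,t₃ = 0, 1.333333, 2.666667, 4.
f(t) = -3t² - 4t + 4: f₀=4, f₁=-6.666667, f₂=-28, f₃=-60.
(h/2)·[f₀ + 2f₁ + 2f₂ + f₃] = 0.666667·(-125.333333) = -83.5556.

-83.5556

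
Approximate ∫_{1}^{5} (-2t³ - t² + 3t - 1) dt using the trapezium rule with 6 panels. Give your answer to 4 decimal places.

h = (5 − 1)/6 = 0.666667.
Nodes t₀,…,t₆ = 1, 1.666667, 2.333333, 3, 3.666667, 4.333333, 5.
f(t) = -2t³ - t² + 3t - 1: f₀=-1, f₁=-8.037037, f₂=-24.851852, f₃=-55, f₄=-102.037037, f₅=-169.518519, f₆=-261.
(h/2)·[f₀ + 2f₁ + 2f₂ + 2f₃ + 2f₄ + 2f₅ + f₆] = 0.333333·(-980.888889) = -326.9630.

-326.9630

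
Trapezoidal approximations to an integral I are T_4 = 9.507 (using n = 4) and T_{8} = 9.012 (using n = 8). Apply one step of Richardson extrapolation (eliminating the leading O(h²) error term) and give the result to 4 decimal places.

R = (4·T_{8} − T_4) / 3 = (4·9.012 − 9.507)/3 = (26.541)/3 = 8.8470.

8.8470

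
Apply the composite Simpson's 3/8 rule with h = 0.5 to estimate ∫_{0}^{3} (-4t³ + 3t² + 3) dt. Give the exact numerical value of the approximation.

h = (3 − 0)/6 = 0.5.
Nodes t₀,…,t₆ = 0, 0.5, 1, 1.5, 2, 2.5, 3.
f(t) = -4t³ + 3t² + 3: f₀=3, f₁=3.25, f₂=2, f₃=-3.75, f₄=-17, f₅=-40.75, f₆=-78.
(3h/8)·[f₀ + 3f₁ + 3f₂ + 2f₃ + 3f₄ + 3f₅ + f₆] = 0.1875·(-240) = -45.

-45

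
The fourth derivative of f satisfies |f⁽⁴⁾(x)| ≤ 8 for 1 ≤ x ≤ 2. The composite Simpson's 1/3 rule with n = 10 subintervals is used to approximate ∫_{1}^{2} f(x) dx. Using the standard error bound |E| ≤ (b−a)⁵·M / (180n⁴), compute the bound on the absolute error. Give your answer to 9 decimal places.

|E| ≤ (1)⁵·8 / (180·10⁴) = 8/1800000 = 0.000004444.

0.000004444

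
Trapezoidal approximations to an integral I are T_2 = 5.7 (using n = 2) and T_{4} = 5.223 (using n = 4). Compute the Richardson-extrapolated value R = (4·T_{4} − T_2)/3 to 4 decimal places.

R = (4·T_{4} − T_2) / 3 = (4·5.223 − 5.7)/3 = (15.192)/3 = 5.0640.

5.0640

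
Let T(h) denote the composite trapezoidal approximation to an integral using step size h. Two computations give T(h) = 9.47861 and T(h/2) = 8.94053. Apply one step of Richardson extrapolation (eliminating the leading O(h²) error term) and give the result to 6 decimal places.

8.761170

R = (4·T(h/2) − T(h)) / 3 = (4·8.94053 − 9.47861)/3 = (26.28351)/3 = 8.761170.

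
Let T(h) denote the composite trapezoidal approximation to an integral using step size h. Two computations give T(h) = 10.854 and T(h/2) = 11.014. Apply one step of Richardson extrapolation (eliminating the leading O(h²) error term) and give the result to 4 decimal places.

11.0673

R = (4·T(h/2) − T(h)) / 3 = (4·11.014 − 10.854)/3 = (33.202)/3 = 11.0673.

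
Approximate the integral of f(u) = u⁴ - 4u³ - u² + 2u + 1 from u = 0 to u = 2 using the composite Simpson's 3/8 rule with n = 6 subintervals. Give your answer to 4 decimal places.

-6.2593

h = (2 − 0)/6 = 0.333333.
Nodes u₀,…,u₆ = 0, 0.333333, 0.666667, 1, 1.333333, 1.666667, 2.
f(u) = u⁴ - 4u³ - u² + 2u + 1: f₀=1, f₁=1.419753, f₂=0.901235, f₃=-1, f₄=-4.432099, f₅=-9.246914, f₆=-15.
(3h/8)·[f₀ + 3f₁ + 3f₂ + 2f₃ + 3f₄ + 3f₅ + f₆] = 0.125·(-50.074074) = -6.2593.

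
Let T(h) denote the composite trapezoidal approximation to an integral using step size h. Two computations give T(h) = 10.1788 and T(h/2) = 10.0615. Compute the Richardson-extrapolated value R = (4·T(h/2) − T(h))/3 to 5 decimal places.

10.02240

R = (4·T(h/2) − T(h)) / 3 = (4·10.0615 − 10.1788)/3 = (30.0672)/3 = 10.02240.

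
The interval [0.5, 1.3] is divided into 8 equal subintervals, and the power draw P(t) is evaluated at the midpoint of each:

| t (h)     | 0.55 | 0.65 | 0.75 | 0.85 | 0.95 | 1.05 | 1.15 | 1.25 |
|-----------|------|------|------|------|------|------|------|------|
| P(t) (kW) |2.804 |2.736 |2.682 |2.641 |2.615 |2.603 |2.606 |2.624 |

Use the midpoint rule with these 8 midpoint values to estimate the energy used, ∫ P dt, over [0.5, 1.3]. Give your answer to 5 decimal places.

h = 0.1, n = 8.
h·[y(m₁) + y(m₂) + y(m₃) + y(m₄) + y(m₅) + y(m₆) + y(m₇) + y(m₈)] = 0.1·(21.311) = 2.13110.

2.13110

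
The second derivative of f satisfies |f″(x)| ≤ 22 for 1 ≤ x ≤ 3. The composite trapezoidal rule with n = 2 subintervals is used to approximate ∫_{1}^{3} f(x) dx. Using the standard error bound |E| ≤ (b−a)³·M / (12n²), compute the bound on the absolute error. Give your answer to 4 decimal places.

3.6667

|E| ≤ (2)³·22 / (12·2²) = 176/48 = 3.6667.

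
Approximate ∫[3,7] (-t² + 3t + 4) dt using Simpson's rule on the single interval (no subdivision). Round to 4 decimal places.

-29.3333

S = (b−a)/6 · [f(3) + 4f(5) + f(7)] = 0.666667·[4 + 4·(-6) + (-24)] = -29.3333.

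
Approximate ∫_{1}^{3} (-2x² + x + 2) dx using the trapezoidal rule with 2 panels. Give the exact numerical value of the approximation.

h = (3 − 1)/2 = 1.
Nodes x₀,…,x₂ = 1, 2, 3.
f(x) = -2x² + x + 2: f₀=1, f₁=-4, f₂=-13.
(h/2)·[f₀ + 2f₁ + f₂] = 0.5·(-20) = -10.

-10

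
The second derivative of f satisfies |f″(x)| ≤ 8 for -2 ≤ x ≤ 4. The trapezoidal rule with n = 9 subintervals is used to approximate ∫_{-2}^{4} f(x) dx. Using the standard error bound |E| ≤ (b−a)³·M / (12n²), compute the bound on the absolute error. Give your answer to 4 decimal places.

1.7778

|E| ≤ (6)³·8 / (12·9²) = 1728/972 = 1.7778.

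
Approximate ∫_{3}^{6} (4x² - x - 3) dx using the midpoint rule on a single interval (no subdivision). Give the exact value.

M = (b−a)·f(4.5) = 3·(73.5) = 220.5.

220.5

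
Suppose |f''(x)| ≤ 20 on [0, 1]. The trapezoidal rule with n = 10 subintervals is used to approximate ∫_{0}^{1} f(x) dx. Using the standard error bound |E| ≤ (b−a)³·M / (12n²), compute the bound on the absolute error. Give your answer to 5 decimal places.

0.01667

|E| ≤ (1)³·20 / (12·10²) = 20/1200 = 0.01667.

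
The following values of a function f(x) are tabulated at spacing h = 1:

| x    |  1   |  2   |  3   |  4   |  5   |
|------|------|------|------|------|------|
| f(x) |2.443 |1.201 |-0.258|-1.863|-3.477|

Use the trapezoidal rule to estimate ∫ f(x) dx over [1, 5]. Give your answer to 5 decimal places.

-1.43700

h = 1, n = 4.
(h/2)·[y₀ + 2y₁ + 2y₂ + 2y₃ + y₄] = 0.5·(-2.874) = -1.43700.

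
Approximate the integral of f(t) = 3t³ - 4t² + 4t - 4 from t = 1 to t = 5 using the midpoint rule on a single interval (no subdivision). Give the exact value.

M = (b−a)·f(3) = 4·(53) = 212.

212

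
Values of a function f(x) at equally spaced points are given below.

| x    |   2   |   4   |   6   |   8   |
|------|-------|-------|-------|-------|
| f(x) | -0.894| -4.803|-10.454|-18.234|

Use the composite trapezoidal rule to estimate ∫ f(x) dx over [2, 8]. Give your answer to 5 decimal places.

h = 2, n = 3.
(h/2)·[y₀ + 2y₁ + 2y₂ + y₃] = 1·(-49.642) = -49.64200.

-49.64200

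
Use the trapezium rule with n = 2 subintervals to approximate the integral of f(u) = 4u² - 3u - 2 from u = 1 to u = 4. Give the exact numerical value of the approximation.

h = (4 − 1)/2 = 1.5.
Nodes u₀,…,u₂ = 1, 2.5, 4.
f(u) = 4u² - 3u - 2: f₀=-1, f₁=15.5, f₂=50.
(h/2)·[f₀ + 2f₁ + f₂] = 0.75·(80) = 60.

60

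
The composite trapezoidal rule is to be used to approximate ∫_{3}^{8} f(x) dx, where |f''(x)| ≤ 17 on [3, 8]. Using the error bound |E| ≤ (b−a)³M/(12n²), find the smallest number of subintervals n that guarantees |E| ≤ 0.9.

Need 2125/(12n²) ≤ 0.9.
n² ≥ 2125/(12·0.9) = 196.759 ⇒ n ≥ 14.0271, so the smallest n is 15.

15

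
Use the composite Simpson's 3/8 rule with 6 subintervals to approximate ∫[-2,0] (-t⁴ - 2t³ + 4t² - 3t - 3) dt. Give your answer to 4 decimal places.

h = (0 − (-2))/6 = 0.333333.
Nodes t₀,…,t₆ = -2, -1.666667, -1.333333, -1, -0.666667, -0.333333, 0.
f(t) = -t⁴ - 2t³ + 4t² - 3t - 3: f₀=19, f₁=14.654321, f₂=9.691358, f₃=5, f₄=1.172840, f₅=-1.493827, f₆=-3.
(3h/8)·[f₀ + 3f₁ + 3f₂ + 2f₃ + 3f₄ + 3f₅ + f₆] = 0.125·(98.074074) = 12.2593.

12.2593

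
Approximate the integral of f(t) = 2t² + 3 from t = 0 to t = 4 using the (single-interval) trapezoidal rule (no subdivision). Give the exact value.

T = (b−a)/2 · [f(0) + f(4)] = 2·[3 + 35] = 76.

76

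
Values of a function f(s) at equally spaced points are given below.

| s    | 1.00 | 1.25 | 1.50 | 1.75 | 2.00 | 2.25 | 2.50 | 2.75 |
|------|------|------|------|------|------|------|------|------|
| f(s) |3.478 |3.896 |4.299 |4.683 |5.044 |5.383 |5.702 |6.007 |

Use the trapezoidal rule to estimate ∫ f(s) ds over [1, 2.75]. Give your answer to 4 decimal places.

8.4374

h = 0.25, n = 7.
(h/2)·[y₀ + 2y₁ + 2y₂ + 2y₃ + 2y₄ + 2y₅ + 2y₆ + y₇] = 0.125·(67.499) = 8.4374.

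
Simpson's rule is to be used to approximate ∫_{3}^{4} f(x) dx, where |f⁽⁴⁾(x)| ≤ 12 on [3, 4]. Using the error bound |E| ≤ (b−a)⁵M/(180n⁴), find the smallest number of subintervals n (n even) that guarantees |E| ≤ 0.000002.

14

Need 12/(180n⁴) ≤ 0.000002.
n⁴ ≥ 12/(180·0.000002) = 33333.3 ⇒ n ≥ 13.5120, so the smallest even n is 14. (n must be even for Simpson's rule.)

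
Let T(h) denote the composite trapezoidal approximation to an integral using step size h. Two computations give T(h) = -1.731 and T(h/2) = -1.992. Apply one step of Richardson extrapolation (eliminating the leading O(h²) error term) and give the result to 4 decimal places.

-2.0790

R = (4·T(h/2) − T(h)) / 3 = (4·(-1.992) − (-1.731))/3 = (-6.237)/3 = -2.0790.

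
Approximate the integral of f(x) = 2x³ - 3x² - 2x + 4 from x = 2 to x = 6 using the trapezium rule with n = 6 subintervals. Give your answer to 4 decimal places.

h = (6 − 2)/6 = 0.666667.
Nodes x₀,…,x₆ = 2, 2.666667, 3.333333, 4, 4.666667, 5.333333, 6.
f(x) = 2x³ - 3x² - 2x + 4: f₀=4, f₁=15.259259, f₂=38.074074, f₃=76, f₄=132.592593, f₅=211.407407, f₆=316.
(h/2)·[f₀ + 2f₁ + 2f₂ + 2f₃ + 2f₄ + 2f₅ + f₆] = 0.333333·(1266.666667) = 422.2222.

422.2222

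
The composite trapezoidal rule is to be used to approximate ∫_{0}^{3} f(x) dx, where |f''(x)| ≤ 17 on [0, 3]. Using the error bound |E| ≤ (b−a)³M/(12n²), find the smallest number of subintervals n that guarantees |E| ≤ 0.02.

44

Need 459/(12n²) ≤ 0.02.
n² ≥ 459/(12·0.02) = 1912.5 ⇒ n ≥ 43.7321, so the smallest n is 44.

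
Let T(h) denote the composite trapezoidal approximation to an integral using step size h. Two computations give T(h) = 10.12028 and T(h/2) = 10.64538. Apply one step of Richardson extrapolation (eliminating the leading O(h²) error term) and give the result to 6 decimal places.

R = (4·T(h/2) − T(h)) / 3 = (4·10.64538 − 10.12028)/3 = (32.46124)/3 = 10.820413.

10.820413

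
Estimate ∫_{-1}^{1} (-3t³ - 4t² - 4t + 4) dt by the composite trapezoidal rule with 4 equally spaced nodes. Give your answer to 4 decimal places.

h = (1 − (-1))/3 = 0.666667.
Nodes t₀,…,t₃ = -1, -0.333333, 0.333333, 1.
f(t) = -3t³ - 4t² - 4t + 4: f₀=7, f₁=5, f₂=2.111111, f₃=-7.
(h/2)·[f₀ + 2f₁ + 2f₂ + f₃] = 0.333333·(14.222222) = 4.7407.

4.7407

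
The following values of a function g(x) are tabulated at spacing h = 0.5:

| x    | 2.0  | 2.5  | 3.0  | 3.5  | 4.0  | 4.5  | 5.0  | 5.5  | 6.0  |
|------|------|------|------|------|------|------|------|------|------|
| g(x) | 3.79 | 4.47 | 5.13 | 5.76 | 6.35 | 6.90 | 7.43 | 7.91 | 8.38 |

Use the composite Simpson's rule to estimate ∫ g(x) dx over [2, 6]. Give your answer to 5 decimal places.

h = 0.5, n = 8.
(h/3)·[y₀ + 4y₁ + 2y₂ + 4y₃ + 2y₄ + 4y₅ + 2y₆ + 4y₇ + y₈] = 0.166667·(150.15) = 25.02500.

25.02500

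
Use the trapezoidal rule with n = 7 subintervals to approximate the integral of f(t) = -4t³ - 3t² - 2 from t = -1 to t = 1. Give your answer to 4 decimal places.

-6.0816

h = (1 − (-1))/7 = 0.285714.
Nodes t₀,…,t₇ = -1, -0.714286, -0.428571, -0.142857, 0.142857, 0.428571, 0.714286, 1.
f(t) = -4t³ - 3t² - 2: f₀=-1, f₁=-2.072886, f₂=-2.236152, f₃=-2.049563, f₄=-2.072886, f₅=-2.865889, f₆=-4.988338, f₇=-9.
(h/2)·[f₀ + 2f₁ + 2f₂ + 2f₃ + 2f₄ + 2f₅ + 2f₆ + f₇] = 0.142857·(-42.571429) = -6.0816.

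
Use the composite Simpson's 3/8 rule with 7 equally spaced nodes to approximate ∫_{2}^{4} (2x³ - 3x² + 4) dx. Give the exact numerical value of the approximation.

h = (4 − 2)/6 = 0.333333.
Nodes x₀,…,x₆ = 2, 2.333333, 2.666667, 3, 3.333333, 3.666667, 4.
f(x) = 2x³ - 3x² + 4: f₀=8, f₁=13.074074, f₂=20.592593, f₃=31, f₄=44.740741, f₅=62.259259, f₆=84.
(3h/8)·[f₀ + 3f₁ + 3f₂ + 2f₃ + 3f₄ + 3f₅ + f₆] = 0.125·(576) = 72.

72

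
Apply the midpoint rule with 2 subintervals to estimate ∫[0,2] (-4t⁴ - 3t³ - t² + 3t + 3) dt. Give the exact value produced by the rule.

-21.5

h = (2 − 0)/2 = 1.
Midpoints m₁,…,m₂ = 0.5, 1.5.
f(m₁)=3.625, f(m₂)=-25.125.
h·[f(m₁) + f(m₂)] = 1·(-21.5) = -21.5.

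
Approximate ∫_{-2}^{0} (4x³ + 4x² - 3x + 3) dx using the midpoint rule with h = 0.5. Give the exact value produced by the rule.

7

h = (0 − (-2))/4 = 0.5.
Midpoints m₁,…,m₄ = -1.75, -1.25, -0.75, -0.25.
f(m₁)=-0.9375, f(m₂)=5.1875, f(m₃)=5.8125, f(m₄)=3.9375.
h·[f(m₁) + f(m₂) + f(m₃) + f(m₄)] = 0.5·(14) = 7.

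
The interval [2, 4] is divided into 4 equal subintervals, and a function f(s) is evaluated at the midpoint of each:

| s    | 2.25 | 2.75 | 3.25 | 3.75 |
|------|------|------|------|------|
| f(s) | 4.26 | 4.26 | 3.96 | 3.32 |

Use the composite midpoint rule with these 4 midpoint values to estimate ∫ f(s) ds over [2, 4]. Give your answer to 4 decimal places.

7.9000

h = 0.5, n = 4.
h·[y(m₁) + y(m₂) + y(m₃) + y(m₄)] = 0.5·(15.80) = 7.9000.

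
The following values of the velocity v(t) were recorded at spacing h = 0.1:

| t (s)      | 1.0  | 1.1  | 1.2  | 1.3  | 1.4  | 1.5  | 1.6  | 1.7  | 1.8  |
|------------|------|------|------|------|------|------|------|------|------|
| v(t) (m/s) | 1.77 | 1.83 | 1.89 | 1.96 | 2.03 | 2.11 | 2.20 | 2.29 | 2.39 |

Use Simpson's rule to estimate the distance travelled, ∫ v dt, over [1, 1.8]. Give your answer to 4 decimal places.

h = 0.1, n = 8.
(h/3)·[y₀ + 4y₁ + 2y₂ + 4y₃ + 2y₄ + 4y₅ + 2y₆ + 4y₇ + y₈] = 0.033333·(49.16) = 1.6387.

1.6387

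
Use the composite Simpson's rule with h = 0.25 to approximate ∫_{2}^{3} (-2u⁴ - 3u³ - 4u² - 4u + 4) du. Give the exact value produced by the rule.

-164.484375

h = (3 − 2)/4 = 0.25.
Nodes u₀,…,u₄ = 2, 2.25, 2.5, 2.75, 3.
f(u) = -2u⁴ - 3u³ - 4u² - 4u + 4: f₀=-76, f₁=-110.6796875, f₂=-156, f₃=-214.0234375, f₄=-287.
(h/3)·[f₀ + 4f₁ + 2f₂ + 4f₃ + f₄] = 0.083333·(-1973.8125) = -164.484375.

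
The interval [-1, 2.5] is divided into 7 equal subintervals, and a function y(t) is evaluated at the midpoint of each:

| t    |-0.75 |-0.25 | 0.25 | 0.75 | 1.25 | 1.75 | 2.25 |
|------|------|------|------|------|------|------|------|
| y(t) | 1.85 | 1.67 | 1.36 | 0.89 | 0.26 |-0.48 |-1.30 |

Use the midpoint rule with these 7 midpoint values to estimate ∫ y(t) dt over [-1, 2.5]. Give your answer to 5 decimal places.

2.12500

h = 0.5, n = 7.
h·[y(m₁) + y(m₂) + y(m₃) + y(m₄) + y(m₅) + y(m₆) + y(m₇)] = 0.5·(4.25) = 2.12500.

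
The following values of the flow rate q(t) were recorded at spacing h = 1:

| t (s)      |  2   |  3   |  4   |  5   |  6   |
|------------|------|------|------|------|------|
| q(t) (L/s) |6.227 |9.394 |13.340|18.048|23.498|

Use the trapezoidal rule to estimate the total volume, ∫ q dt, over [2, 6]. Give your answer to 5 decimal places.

55.64450

h = 1, n = 4.
(h/2)·[y₀ + 2y₁ + 2y₂ + 2y₃ + y₄] = 0.5·(111.289) = 55.64450.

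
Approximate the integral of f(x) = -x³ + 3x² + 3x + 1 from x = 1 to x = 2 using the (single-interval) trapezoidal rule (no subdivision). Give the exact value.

T = (b−a)/2 · [f(1) + f(2)] = 0.5·[6 + 11] = 8.5.

8.5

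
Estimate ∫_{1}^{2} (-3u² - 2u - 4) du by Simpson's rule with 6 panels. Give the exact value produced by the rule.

-14

h = (2 − 1)/6 = 0.166667.
Nodes u₀,…,u₆ = 1, 1.166667, 1.333333, 1.5, 1.666667, 1.833333, 2.
f(u) = -3u² - 2u - 4: f₀=-9, f₁=-10.416667, f₂=-12, f₃=-13.75, f₄=-15.666667, f₅=-17.75, f₆=-20.
(h/3)·[f₀ + 4f₁ + 2f₂ + 4f₃ + 2f₄ + 4f₅ + f₆] = 0.055556·(-252) = -14.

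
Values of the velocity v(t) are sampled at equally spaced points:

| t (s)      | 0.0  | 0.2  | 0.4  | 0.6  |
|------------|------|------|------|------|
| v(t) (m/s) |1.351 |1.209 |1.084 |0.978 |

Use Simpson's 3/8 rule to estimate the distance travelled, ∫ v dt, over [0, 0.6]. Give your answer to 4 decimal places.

0.6906

h = 0.2, n = 3.
(3h/8)·[y₀ + 3y₁ + 3y₂ + y₃] = 0.075·(9.208) = 0.6906.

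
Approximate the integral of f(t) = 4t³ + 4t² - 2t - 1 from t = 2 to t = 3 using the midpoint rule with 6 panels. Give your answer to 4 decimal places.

84.2546

h = (3 − 2)/6 = 0.166667.
Midpoints m₁,…,m₆ = 2.083333, 2.25, 2.416667, 2.583333, 2.75, 2.916667.
f(m₁)=48.363426, f(m₂)=60.3125, f(m₃)=73.983796, f(m₄)=89.488426, f(m₅)=106.9375, f(m₆)=126.442130.
h·[f(m₁) + f(m₂) + f(m₃) + f(m₄) + f(m₅) + f(m₆)] = 0.166667·(505.527778) = 84.2546.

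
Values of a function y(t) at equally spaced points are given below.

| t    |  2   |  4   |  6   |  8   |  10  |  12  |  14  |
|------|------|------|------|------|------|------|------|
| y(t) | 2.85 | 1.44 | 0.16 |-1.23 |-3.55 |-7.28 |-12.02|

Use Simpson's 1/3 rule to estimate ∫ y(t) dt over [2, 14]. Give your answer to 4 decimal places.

h = 2, n = 6.
(h/3)·[y₀ + 4y₁ + 2y₂ + 4y₃ + 2y₄ + 4y₅ + y₆] = 0.666667·(-44.23) = -29.4867.

-29.4867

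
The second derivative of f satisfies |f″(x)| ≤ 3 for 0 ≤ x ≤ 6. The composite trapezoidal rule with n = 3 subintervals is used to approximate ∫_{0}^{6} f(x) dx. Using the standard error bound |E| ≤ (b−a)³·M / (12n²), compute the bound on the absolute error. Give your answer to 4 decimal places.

6.0000

|E| ≤ (6)³·3 / (12·3²) = 648/108 = 6.0000.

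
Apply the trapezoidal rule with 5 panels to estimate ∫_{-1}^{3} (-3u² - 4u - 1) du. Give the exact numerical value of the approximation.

h = (3 − (-1))/5 = 0.8.
Nodes u₀,…,u₅ = -1, -0.2, 0.6, 1.4, 2.2, 3.
f(u) = -3u² - 4u - 1: f₀=0, f₁=-0.32, f₂=-4.48, f₃=-12.48, f₄=-24.32, f₅=-40.
(h/2)·[f₀ + 2f₁ + 2f₂ + 2f₃ + 2f₄ + f₅] = 0.4·(-123.2) = -49.28.

-49.28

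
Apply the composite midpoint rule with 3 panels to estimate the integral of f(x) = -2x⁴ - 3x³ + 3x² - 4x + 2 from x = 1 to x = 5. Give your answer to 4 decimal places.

-1546.6337

h = (5 − 1)/3 = 1.333333.
Midpoints m₁,…,m₃ = 1.666667, 3, 4.333333.
f(m₁)=-25.654321, f(m₂)=-226, f(m₃)=-908.320988.
h·[f(m₁) + f(m₂) + f(m₃)] = 1.333333·(-1159.975309) = -1546.6337.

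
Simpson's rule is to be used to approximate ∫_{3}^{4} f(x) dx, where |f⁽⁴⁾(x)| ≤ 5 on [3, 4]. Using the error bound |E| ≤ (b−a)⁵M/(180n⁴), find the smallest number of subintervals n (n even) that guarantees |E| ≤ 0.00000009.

Need 5/(180n⁴) ≤ 0.00000009.
n⁴ ≥ 5/(180·0.00000009) = 308642 ⇒ n ≥ 23.5702, so the smallest even n is 24. (n must be even for Simpson's rule.)

24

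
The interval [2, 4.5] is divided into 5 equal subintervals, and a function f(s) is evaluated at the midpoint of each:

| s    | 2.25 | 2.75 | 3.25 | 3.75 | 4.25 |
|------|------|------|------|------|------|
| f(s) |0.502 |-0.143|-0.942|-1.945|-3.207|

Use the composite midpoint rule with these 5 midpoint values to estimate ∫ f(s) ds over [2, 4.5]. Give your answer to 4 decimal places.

h = 0.5, n = 5.
h·[y(m₁) + y(m₂) + y(m₃) + y(m₄) + y(m₅)] = 0.5·(-5.735) = -2.8675.

-2.8675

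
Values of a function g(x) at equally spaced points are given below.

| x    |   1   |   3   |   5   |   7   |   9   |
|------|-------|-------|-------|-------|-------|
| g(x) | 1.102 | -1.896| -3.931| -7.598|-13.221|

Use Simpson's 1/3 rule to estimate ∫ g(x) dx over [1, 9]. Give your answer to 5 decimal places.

h = 2, n = 4.
(h/3)·[y₀ + 4y₁ + 2y₂ + 4y₃ + y₄] = 0.666667·(-57.957) = -38.63800.

-38.63800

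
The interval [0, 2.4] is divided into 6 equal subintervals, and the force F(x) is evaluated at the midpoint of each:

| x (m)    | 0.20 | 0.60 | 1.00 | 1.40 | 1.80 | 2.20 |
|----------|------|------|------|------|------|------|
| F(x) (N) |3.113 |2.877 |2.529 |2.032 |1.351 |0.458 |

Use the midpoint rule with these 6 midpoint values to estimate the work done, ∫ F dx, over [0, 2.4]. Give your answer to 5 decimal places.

h = 0.4, n = 6.
h·[y(m₁) + y(m₂) + y(m₃) + y(m₄) + y(m₅) + y(m₆)] = 0.4·(12.360) = 4.94400.

4.94400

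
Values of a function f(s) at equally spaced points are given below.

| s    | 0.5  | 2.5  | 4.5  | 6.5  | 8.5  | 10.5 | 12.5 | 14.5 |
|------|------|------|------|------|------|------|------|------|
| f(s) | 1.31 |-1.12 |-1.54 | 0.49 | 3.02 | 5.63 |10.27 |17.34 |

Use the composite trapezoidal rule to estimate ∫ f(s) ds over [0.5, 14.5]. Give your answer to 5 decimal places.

h = 2, n = 7.
(h/2)·[y₀ + 2y₁ + 2y₂ + 2y₃ + 2y₄ + 2y₅ + 2y₆ + y₇] = 1·(52.15) = 52.15000.

52.15000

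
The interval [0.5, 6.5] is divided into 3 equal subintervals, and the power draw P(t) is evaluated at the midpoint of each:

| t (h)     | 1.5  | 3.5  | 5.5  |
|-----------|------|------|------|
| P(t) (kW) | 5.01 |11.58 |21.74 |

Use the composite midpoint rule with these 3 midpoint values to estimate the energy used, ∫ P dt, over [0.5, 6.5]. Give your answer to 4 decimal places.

76.6600

h = 2, n = 3.
h·[y(m₁) + y(m₂) + y(m₃)] = 2·(38.33) = 76.6600.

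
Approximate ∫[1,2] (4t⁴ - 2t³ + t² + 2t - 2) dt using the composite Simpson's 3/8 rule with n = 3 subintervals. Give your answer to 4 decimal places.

h = (2 − 1)/3 = 0.333333.
Nodes t₀,…,t₃ = 1, 1.333333, 1.666667, 2.
f(t) = 4t⁴ - 2t³ + t² + 2t - 2: f₀=3, f₁=10.345679, f₂=25.716049, f₃=54.
(3h/8)·[f₀ + 3f₁ + 3f₂ + f₃] = 0.125·(165.185185) = 20.6481.

20.6481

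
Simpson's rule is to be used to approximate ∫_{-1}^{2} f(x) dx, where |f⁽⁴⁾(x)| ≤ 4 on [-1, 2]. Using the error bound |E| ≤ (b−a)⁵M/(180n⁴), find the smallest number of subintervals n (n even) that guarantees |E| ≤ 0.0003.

Need 972/(180n⁴) ≤ 0.0003.
n⁴ ≥ 972/(180·0.0003) = 18000 ⇒ n ≥ 11.5829, so the smallest even n is 12. (n must be even for Simpson's rule.)

12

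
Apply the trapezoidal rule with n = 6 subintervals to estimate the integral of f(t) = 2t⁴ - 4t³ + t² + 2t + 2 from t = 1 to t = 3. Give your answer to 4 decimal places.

38.5391

h = (3 − 1)/6 = 0.333333.
Nodes t₀,…,t₆ = 1, 1.333333, 1.666667, 2, 2.333333, 2.666667, 3.
f(t) = 2t⁴ - 4t³ + t² + 2t + 2: f₀=3, f₁=3.283951, f₂=5.024691, f₃=10, f₄=20.580247, f₅=39.728395, f₆=71.
(h/2)·[f₀ + 2f₁ + 2f₂ + 2f₃ + 2f₄ + 2f₅ + f₆] = 0.166667·(231.234568) = 38.5391.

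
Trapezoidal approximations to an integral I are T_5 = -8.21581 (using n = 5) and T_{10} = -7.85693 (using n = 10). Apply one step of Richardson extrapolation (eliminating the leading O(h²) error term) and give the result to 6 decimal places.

R = (4·T_{10} − T_5) / 3 = (4·(-7.85693) − (-8.21581))/3 = (-23.21191)/3 = -7.737303.

-7.737303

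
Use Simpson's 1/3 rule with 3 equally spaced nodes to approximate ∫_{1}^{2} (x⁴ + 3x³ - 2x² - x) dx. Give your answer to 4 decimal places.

h = (2 − 1)/2 = 0.5.
Nodes x₀,…,x₂ = 1, 1.5, 2.
f(x) = x⁴ + 3x³ - 2x² - x: f₀=1, f₁=9.1875, f₂=30.
(h/3)·[f₀ + 4f₁ + f₂] = 0.166667·(67.75) = 11.2917.

11.2917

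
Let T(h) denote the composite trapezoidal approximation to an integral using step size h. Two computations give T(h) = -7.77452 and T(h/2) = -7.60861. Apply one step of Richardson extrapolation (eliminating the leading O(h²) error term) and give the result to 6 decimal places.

-7.553307

R = (4·T(h/2) − T(h)) / 3 = (4·(-7.60861) − (-7.77452))/3 = (-22.65992)/3 = -7.553307.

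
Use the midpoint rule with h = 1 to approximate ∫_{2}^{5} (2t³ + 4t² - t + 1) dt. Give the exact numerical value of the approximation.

h = (5 − 2)/3 = 1.
Midpoints m₁,…,m₃ = 2.5, 3.5, 4.5.
f(m₁)=54.75, f(m₂)=132.25, f(m₃)=259.75.
h·[f(m₁) + f(m₂) + f(m₃)] = 1·(446.75) = 446.75.

446.75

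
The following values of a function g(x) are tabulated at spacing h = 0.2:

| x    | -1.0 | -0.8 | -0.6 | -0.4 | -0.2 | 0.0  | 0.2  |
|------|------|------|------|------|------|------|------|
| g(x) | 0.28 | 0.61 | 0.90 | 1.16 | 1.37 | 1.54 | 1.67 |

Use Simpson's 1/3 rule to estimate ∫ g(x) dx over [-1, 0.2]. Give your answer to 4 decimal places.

h = 0.2, n = 6.
(h/3)·[y₀ + 4y₁ + 2y₂ + 4y₃ + 2y₄ + 4y₅ + y₆] = 0.066667·(19.73) = 1.3153.

1.3153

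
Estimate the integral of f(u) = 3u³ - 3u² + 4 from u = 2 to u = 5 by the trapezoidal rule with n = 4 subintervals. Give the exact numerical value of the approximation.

h = (5 − 2)/4 = 0.75.
Nodes u₀,…,u₄ = 2, 2.75, 3.5, 4.25, 5.
f(u) = 3u³ - 3u² + 4: f₀=16, f₁=43.703125, f₂=95.875, f₃=180.109375, f₄=304.
(h/2)·[f₀ + 2f₁ + 2f₂ + 2f₃ + f₄] = 0.375·(959.375) = 359.765625.

359.765625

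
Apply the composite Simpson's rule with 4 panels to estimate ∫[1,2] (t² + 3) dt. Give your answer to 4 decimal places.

h = (2 − 1)/4 = 0.25.
Nodes t₀,…,t₄ = 1, 1.25, 1.5, 1.75, 2.
f(t) = t² + 3: f₀=4, f₁=4.5625, f₂=5.25, f₃=6.0625, f₄=7.
(h/3)·[f₀ + 4f₁ + 2f₂ + 4f₃ + f₄] = 0.083333·(64) = 5.3333.

5.3333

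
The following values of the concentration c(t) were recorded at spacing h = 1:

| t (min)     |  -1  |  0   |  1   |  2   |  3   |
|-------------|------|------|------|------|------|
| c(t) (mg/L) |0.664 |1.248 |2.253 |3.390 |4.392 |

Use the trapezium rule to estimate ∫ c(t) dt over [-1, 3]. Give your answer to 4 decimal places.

9.4190

h = 1, n = 4.
(h/2)·[y₀ + 2y₁ + 2y₂ + 2y₃ + y₄] = 0.5·(18.838) = 9.4190.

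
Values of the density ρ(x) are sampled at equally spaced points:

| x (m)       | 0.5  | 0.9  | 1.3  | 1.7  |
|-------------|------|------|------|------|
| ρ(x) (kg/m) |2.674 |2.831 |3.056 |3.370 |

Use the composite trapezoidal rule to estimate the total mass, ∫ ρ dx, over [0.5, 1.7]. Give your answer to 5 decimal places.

3.56360

h = 0.4, n = 3.
(h/2)·[y₀ + 2y₁ + 2y₂ + y₃] = 0.2·(17.818) = 3.56360.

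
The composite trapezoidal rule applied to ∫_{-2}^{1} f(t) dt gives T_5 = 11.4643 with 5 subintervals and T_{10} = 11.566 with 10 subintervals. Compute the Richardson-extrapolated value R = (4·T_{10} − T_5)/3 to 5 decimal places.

11.59990

R = (4·T_{10} − T_5) / 3 = (4·11.566 − 11.4643)/3 = (34.7997)/3 = 11.59990.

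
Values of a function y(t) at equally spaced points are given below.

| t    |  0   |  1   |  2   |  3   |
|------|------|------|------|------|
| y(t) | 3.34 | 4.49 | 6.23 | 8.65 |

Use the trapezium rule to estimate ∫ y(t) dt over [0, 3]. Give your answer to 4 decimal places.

h = 1, n = 3.
(h/2)·[y₀ + 2y₁ + 2y₂ + y₃] = 0.5·(33.43) = 16.7150.

16.7150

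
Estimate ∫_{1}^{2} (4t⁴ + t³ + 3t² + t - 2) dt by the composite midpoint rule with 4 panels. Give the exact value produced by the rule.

h = (2 − 1)/4 = 0.25.
Midpoints m₁,…,m₄ = 1.125, 1.375, 1.625, 1.875.
f(m₁)=10.7529296875, f(m₂)=21.9443359375, f(m₃)=39.7294921875, f(m₄)=66.4521484375.
h·[f(m₁) + f(m₂) + f(m₃) + f(m₄)] = 0.25·(138.87890625) = 34.7197265625.

34.7197265625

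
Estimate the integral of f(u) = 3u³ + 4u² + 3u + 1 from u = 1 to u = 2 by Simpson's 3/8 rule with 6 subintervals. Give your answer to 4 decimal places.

26.0833

h = (2 − 1)/6 = 0.166667.
Nodes u₀,…,u₆ = 1, 1.166667, 1.333333, 1.5, 1.666667, 1.833333, 2.
f(u) = 3u³ + 4u² + 3u + 1: f₀=11, f₁=14.708333, f₂=19.222222, f₃=24.625, f₄=31, f₅=38.430556, f₆=47.
(3h/8)·[f₀ + 3f₁ + 3f₂ + 2f₃ + 3f₄ + 3f₅ + f₆] = 0.0625·(417.333333) = 26.0833.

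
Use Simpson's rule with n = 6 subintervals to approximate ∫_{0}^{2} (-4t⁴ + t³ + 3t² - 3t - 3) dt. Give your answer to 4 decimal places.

-25.6132

h = (2 − 0)/6 = 0.333333.
Nodes t₀,…,t₆ = 0, 0.333333, 0.666667, 1, 1.333333, 1.666667, 2.
f(t) = -4t⁴ + t³ + 3t² - 3t - 3: f₀=-3, f₁=-3.679012, f₂=-4.160494, f₃=-6, f₄=-11.938272, f₅=-25.901235, f₆=-53.
(h/3)·[f₀ + 4f₁ + 2f₂ + 4f₃ + 2f₄ + 4f₅ + f₆] = 0.111111·(-230.518519) = -25.6132.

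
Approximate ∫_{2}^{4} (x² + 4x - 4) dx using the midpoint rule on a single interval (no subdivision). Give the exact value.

M = (b−a)·f(3) = 2·(17) = 34.

34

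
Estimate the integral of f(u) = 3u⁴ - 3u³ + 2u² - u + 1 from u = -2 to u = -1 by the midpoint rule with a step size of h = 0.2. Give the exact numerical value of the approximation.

h = (-1 − (-2))/5 = 0.2.
Midpoints m₁,…,m₅ = -1.9, -1.7, -1.5, -1.3, -1.1.
f(m₁)=69.7933, f(m₂)=48.2753, f(m₃)=32.3125, f(m₄)=20.8393, f(m₅)=12.9053.
h·[f(m₁) + f(m₂) + f(m₃) + f(m₄) + f(m₅)] = 0.2·(184.1257) = 36.82514.

36.82514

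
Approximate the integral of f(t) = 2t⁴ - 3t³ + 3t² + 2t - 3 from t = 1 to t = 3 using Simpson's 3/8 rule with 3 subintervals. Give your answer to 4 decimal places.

h = (3 − 1)/3 = 0.666667.
Nodes t₀,…,t₃ = 1, 1.666667, 2.333333, 3.
f(t) = 2t⁴ - 3t³ + 3t² + 2t - 3: f₀=1, f₁=10.209877, f₂=39.172840, f₃=111.
(3h/8)·[f₀ + 3f₁ + 3f₂ + f₃] = 0.25·(260.148148) = 65.0370.

65.0370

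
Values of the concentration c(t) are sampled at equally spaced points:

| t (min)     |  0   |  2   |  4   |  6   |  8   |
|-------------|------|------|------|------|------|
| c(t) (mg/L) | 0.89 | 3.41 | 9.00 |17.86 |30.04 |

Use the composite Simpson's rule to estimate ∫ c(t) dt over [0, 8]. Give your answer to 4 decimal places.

h = 2, n = 4.
(h/3)·[y₀ + 4y₁ + 2y₂ + 4y₃ + y₄] = 0.666667·(134.01) = 89.3400.

89.3400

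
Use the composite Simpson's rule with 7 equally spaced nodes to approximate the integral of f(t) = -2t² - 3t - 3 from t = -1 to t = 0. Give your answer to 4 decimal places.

h = (0 − (-1))/6 = 0.166667.
Nodes t₀,…,t₆ = -1, -0.833333, -0.666667, -0.5, -0.333333, -0.166667, 0.
f(t) = -2t² - 3t - 3: f₀=-2, f₁=-1.888889, f₂=-1.888889, f₃=-2, f₄=-2.222222, f₅=-2.555556, f₆=-3.
(h/3)·[f₀ + 4f₁ + 2f₂ + 4f₃ + 2f₄ + 4f₅ + f₆] = 0.055556·(-39) = -2.1667.

-2.1667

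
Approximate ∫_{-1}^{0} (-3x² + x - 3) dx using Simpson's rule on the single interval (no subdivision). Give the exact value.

-4.5

S = (b−a)/6 · [f(-1) + 4f(-0.5) + f(0)] = 0.166667·[(-7) + 4·(-4.25) + (-3)] = -4.5.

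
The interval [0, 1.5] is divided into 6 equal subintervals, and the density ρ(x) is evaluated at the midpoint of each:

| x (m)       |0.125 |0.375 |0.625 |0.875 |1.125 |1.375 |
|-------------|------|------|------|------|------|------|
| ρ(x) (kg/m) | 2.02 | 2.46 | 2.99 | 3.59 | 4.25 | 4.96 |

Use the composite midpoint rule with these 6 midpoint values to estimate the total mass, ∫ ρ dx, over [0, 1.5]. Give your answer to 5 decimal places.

5.06750

h = 0.25, n = 6.
h·[y(m₁) + y(m₂) + y(m₃) + y(m₄) + y(m₅) + y(m₆)] = 0.25·(20.27) = 5.06750.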